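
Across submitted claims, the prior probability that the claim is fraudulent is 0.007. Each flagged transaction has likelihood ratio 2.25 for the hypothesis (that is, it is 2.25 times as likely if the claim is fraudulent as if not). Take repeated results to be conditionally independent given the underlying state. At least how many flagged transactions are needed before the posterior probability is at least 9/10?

Prior odds = 0.007/0.993 = 7/993.
Likelihood ratio per flagged transaction = 2.25.
Target odds: 0.9 ÷ 0.1 = 9.
Require 2.25ⁿ ≥ 9 ÷ (7/993) = 8937/7.
2.25⁸ = 43046721/65536 falls short of 8937/7 but 2.25⁹ = 387420489/262144 reaches it, so n = 9.

9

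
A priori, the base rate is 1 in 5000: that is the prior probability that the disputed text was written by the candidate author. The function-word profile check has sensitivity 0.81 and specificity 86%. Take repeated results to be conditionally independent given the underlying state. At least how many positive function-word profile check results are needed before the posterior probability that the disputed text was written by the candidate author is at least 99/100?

8

Prior odds: 0.0002 ÷ 0.9998 = 1/4999.
False-positive rate = 1 − 0.86 = 0.14; likelihood ratio of a positive = 0.81/0.14 = 81/14.
Target posterior odds = 0.99/0.01 = 99.
Need (1/4999) × (81/14)ⁿ ≥ 99, i.e. (81/14)ⁿ ≥ 494901.
(81/14)⁷ ≈217020 falls short of 494901 but (81/14)⁸ ≈1.25561e+06 reaches it, so n = 8.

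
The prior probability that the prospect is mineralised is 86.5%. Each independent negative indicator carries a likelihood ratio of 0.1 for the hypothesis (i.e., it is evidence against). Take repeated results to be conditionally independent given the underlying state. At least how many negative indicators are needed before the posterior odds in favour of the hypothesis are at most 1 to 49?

Prior odds: 0.865 ÷ 0.135 = 173/27.
Likelihood ratio per negative indicator = 0.1.
Target odds = 1/49.
Need (173/27) × 0.1ⁿ ≤ 1/49, i.e. 0.1ⁿ ≤ 27/8477.
0.1² = 0.01 is still above 27/8477 but 0.1³ = 0.001 is at or below it, so n = 3.

3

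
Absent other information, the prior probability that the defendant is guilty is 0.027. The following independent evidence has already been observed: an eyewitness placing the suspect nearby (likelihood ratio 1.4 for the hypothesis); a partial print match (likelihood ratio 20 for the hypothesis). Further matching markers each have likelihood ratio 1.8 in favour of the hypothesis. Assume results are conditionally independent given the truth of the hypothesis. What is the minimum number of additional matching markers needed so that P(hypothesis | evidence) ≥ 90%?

5

Prior odds = 0.027/0.973 = 27/973.
Combined Bayes factor of the evidence already in hand = 1.4 × 20 = 28.
Odds after that evidence = (27/973) × 28 = 108/139.
Target odds = 0.9/0.1 = 9.
Need 1.8ⁿ ≥ 9 ÷ (108/139) = 139/12.
1.8⁴ = 10.4976 falls short of 139/12 but 1.8⁵ = 18.89568 reaches it, so n = 5.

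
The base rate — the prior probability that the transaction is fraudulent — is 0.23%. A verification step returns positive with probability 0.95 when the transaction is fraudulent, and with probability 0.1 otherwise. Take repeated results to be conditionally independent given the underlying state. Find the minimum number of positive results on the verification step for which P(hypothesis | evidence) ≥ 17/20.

Prior odds = 0.0023/0.9977 = 23/9977.
Likelihood ratio of a positive result = 0.95/0.1 = 9.5.
Target odds: 0.85 ÷ 0.15 = 17/3.
Need (23/9977) × 9.5ⁿ ≥ 17/3, i.e. 9.5ⁿ ≥ 169609/69.
9.5³ = 857.375 falls short of 169609/69 but 9.5⁴ = 8145.0625 reaches it, so n = 4.

4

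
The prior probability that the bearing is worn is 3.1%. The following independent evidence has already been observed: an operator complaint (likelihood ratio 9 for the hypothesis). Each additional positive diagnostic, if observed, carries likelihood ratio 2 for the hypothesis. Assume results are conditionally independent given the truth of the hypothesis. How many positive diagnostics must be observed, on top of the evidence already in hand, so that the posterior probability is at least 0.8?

Prior odds = 0.031/0.969 = 31/969.
Bayes factor of the evidence already in hand = 9.
Odds after that evidence = (31/969) × 9 = 93/323.
Target odds = 0.8/0.2 = 4.
Need 2ⁿ ≥ 4 ÷ (93/323) = 1292/93.
2³ = 8 falls short of 1292/93 but 2⁴ = 16 reaches it, so n = 4.

4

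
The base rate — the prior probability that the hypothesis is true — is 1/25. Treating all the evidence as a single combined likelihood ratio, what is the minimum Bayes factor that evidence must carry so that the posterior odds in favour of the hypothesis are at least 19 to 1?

456

Prior odds = 0.04/0.96 = 1/24.
Target odds = 19.
Required Bayes factor = 19 ÷ (1/24) = 456.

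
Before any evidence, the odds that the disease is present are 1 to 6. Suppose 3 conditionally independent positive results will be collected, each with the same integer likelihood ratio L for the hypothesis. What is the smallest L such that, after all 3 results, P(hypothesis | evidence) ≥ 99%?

9

Prior odds = 1/6.
Target odds = 0.99/0.01 = 99.
Need L³ ≥ 99 ÷ (1/6) = 594.
8³ = 512 < 594 ≤ 729 = 9³, so L = 9.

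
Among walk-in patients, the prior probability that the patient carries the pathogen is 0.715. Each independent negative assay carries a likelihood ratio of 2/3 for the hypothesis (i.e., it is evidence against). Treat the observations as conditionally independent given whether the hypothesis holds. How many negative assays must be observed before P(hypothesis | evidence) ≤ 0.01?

14

Prior odds = 0.715/0.285 = 143/57.
Likelihood ratio per negative assay = 2/3.
Target odds: 0.01 ÷ 0.99 = 1/99.
Need (143/57) × (2/3)ⁿ ≤ 1/99, i.e. (2/3)ⁿ ≤ 19/4719.
(2/3)¹³ = 8192/1594323 is still above 19/4719 but (2/3)¹⁴ = 16384/4782969 is at or below it, so n = 14.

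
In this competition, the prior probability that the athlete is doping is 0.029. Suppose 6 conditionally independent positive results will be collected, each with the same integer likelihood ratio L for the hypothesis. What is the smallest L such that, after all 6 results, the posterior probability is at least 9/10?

Prior odds = 0.029/0.971 = 29/971.
Target odds = 0.9/0.1 = 9.
Need L⁶ ≥ 9 ÷ (29/971) = 8739/29.
2⁶ = 64 < 8739/29 ≤ 729 = 3⁶, so L = 3.

3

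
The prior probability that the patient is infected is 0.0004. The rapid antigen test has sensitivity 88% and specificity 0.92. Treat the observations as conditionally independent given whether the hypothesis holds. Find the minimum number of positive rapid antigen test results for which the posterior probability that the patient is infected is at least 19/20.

5

Prior odds = 0.0004/0.9996 = 1/2499.
False-positive rate = 1 − 0.92 = 0.08; likelihood ratio of a positive = 0.88/0.08 = 11.
Target odds: 0.95 ÷ 0.05 = 19.
Need (1/2499) × 11ⁿ ≥ 19, i.e. 11ⁿ ≥ 47481.
11⁴ = 14641 falls short of 47481 but 11⁵ = 161051 reaches it, so n = 5.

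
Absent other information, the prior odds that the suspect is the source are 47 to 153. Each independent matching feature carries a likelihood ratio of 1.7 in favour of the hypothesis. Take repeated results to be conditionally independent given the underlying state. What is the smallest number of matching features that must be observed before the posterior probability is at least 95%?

Prior odds = 47/153.
Likelihood ratio per matching feature = 1.7.
Target odds: 0.95 ÷ 0.05 = 19.
Need (47/153) × 1.7ⁿ ≥ 19, i.e. 1.7ⁿ ≥ 2907/47.
1.7⁷ = 410338673/10000000 falls short of 2907/47 but 1.7⁸ ≈69.7576 reaches it, so n = 8.

8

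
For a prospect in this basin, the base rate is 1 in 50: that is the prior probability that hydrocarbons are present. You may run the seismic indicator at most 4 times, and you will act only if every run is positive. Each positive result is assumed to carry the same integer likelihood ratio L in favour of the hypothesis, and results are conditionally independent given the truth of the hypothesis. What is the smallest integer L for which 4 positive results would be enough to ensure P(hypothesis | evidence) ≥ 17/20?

Prior odds = 0.02/0.98 = 1/49.
Target odds = 0.85/0.15 = 17/3.
Need L⁴ ≥ 17/3 ÷ (1/49) = 833/3.
4⁴ = 256 < 833/3 ≤ 625 = 5⁴, so L = 5.

5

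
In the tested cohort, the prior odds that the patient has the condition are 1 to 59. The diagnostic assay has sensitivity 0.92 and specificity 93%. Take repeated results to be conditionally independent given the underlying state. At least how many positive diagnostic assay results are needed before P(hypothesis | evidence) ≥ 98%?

4

Prior odds = 1/59.
False-positive rate = 1 − 0.93 = 0.07; likelihood ratio of a positive = 0.92/0.07 = 92/7.
Target odds: 0.98 ÷ 0.02 = 49.
Require (92/7)ⁿ ≥ 49 ÷ (1/59) = 2891.
(92/7)³ = 778688/343 falls short of 2891 but (92/7)⁴ = 71639296/2401 reaches it, so n = 4.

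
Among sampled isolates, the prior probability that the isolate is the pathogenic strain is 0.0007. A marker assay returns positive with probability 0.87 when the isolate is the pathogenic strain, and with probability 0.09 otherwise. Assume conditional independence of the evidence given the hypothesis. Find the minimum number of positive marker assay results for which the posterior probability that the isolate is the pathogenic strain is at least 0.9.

5

Prior odds: 0.0007 ÷ 0.9993 = 7/9993.
Likelihood ratio of a positive result = 0.87/0.09 = 29/3.
Target posterior odds = 0.9/0.1 = 9.
Require (29/3)ⁿ ≥ 9 ÷ (7/9993) = 89937/7.
(29/3)⁴ = 707281/81 falls short of 89937/7 but (29/3)⁵ = 20511149/243 reaches it, so n = 5.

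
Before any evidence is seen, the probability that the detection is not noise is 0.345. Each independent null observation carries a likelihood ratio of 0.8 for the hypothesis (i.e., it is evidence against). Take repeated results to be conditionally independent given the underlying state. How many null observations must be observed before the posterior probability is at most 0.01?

Prior odds: 0.345 ÷ 0.655 = 69/131.
Likelihood ratio per null observation = 0.8.
Target posterior odds = 0.01/0.99 = 1/99.
Need (69/131) × 0.8ⁿ ≤ 1/99, i.e. 0.8ⁿ ≤ 131/6831.
0.8¹⁷ ≈0.022518 is still above 131/6831 but 0.8¹⁸ ≈0.0180144 is at or below it, so n = 18.

18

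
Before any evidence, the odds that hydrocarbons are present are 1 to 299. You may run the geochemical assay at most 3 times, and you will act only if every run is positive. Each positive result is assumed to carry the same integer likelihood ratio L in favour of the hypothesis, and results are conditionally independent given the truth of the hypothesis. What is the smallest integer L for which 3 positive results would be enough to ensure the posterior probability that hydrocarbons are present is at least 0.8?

Prior odds = 1/299.
Target odds = 0.8/0.2 = 4.
Need L³ ≥ 4 ÷ (1/299) = 1196.
10³ = 1000 < 1196 ≤ 1331 = 11³, so L = 11.

11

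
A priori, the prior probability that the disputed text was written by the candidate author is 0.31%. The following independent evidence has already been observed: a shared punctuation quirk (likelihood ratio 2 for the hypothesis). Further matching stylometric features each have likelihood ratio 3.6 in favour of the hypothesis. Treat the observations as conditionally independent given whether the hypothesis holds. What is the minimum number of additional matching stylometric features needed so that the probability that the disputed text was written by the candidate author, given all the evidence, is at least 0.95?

7

Prior odds = 0.0031/0.9969 = 31/9969.
Bayes factor of the evidence already in hand = 2.
Odds after that evidence = (31/9969) × 2 = 62/9969.
Target odds = 0.95/0.05 = 19.
Need 3.6ⁿ ≥ 19 ÷ (62/9969) = 189411/62.
3.6⁶ = 34012224/15625 falls short of 189411/62 but 3.6⁷ = 612220032/78125 reaches it, so n = 7.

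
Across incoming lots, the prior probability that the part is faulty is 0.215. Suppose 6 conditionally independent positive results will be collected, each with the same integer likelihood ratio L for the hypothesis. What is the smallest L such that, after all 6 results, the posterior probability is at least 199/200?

Prior odds = 0.215/0.785 = 43/157.
Target odds = 0.995/0.005 = 199.
Need L⁶ ≥ 199 ÷ (43/157) = 31243/43.
2⁶ = 64 < 31243/43 ≤ 729 = 3⁶, so L = 3.

3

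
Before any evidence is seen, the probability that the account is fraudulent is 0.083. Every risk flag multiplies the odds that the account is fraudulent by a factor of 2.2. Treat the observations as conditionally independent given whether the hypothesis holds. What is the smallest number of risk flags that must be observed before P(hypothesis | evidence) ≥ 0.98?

8

Prior odds: 0.083 ÷ 0.917 = 83/917.
Likelihood ratio per risk flag = 2.2.
Target odds: 0.98 ÷ 0.02 = 49.
Need (83/917) × 2.2ⁿ ≥ 49, i.e. 2.2ⁿ ≥ 44933/83.
2.2⁷ = 19487171/78125 falls short of 44933/83 but 2.2⁸ = 214358881/390625 reaches it, so n = 8.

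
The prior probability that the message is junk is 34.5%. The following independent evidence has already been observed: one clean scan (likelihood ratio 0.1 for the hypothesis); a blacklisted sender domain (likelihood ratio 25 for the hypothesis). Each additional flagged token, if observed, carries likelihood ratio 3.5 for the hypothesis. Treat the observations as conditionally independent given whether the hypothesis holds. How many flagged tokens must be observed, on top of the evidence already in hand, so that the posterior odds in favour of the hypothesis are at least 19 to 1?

3

Prior odds = 0.345/0.655 = 69/131.
Combined Bayes factor of the evidence already in hand = 0.1 × 25 = 2.5.
Odds after that evidence = (69/131) × 2.5 = 345/262.
Target odds = 19.
Need 3.5ⁿ ≥ 19 ÷ (345/262) = 4978/345.
3.5² = 12.25 falls short of 4978/345 but 3.5³ = 42.875 reaches it, so n = 3.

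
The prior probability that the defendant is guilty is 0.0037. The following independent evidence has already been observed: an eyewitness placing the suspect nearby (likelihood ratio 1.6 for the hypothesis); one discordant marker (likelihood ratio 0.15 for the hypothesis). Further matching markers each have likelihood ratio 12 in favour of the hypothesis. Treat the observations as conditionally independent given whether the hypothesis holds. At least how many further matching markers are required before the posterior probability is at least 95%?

5

Prior odds = 0.0037/0.9963 = 37/9963.
Combined Bayes factor of the evidence already in hand = 1.6 × 0.15 = 0.24.
Odds after that evidence = (37/9963) × 0.24 = 74/83025.
Target odds = 0.95/0.05 = 19.
Need 12ⁿ ≥ 19 ÷ (74/83025) = 1577475/74.
12⁴ = 20736 falls short of 1577475/74 but 12⁵ = 248832 reaches it, so n = 5.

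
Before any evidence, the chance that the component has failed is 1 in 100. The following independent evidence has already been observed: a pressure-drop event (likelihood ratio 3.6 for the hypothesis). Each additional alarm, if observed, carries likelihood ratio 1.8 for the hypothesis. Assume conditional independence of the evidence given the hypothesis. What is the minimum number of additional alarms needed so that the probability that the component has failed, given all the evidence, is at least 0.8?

Prior odds = 0.01/0.99 = 1/99.
Bayes factor of the evidence already in hand = 3.6.
Odds after that evidence = (1/99) × 3.6 = 2/55.
Target odds = 0.8/0.2 = 4.
Need 1.8ⁿ ≥ 4 ÷ (2/55) = 110.
1.8⁷ = 4782969/78125 falls short of 110 but 1.8⁸ = 43046721/390625 reaches it, so n = 8.

8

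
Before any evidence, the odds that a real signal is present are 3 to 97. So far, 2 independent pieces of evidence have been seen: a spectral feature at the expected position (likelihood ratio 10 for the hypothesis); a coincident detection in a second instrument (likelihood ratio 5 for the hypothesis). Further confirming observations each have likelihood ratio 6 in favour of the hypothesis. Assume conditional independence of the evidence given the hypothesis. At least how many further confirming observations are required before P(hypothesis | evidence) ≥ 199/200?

3

Prior odds = 3/97.
Combined Bayes factor of the evidence already in hand = 10 × 5 = 50.
Odds after that evidence = (3/97) × 50 = 150/97.
Target odds = 0.995/0.005 = 199.
Need 6ⁿ ≥ 199 ÷ (150/97) = 19303/150.
6² = 36 falls short of 19303/150 but 6³ = 216 reaches it, so n = 3.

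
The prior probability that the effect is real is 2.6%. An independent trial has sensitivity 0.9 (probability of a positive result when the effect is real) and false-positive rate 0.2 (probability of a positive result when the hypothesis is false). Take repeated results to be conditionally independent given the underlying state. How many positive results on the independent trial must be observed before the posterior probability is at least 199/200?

Prior odds = 0.026/0.974 = 13/487.
Likelihood ratio of a positive result = 0.9/0.2 = 4.5.
Target posterior odds = 0.995/0.005 = 199.
Require 4.5ⁿ ≥ 199 ÷ (13/487) = 96913/13.
4.5⁵ = 1845.28125 falls short of 96913/13 but 4.5⁶ = 8303.765625 reaches it, so n = 6.

6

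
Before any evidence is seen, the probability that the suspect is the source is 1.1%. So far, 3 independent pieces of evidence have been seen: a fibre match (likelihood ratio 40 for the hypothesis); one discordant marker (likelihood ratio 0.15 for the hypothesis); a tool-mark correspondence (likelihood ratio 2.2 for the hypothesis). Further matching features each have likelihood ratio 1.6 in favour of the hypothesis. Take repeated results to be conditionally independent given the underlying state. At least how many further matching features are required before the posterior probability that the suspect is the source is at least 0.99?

14

Prior odds = 0.011/0.989 = 11/989.
Combined Bayes factor of the evidence already in hand = 40 × 0.15 × 2.2 = 13.2.
Odds after that evidence = (11/989) × 13.2 = 726/4945.
Target odds = 0.99/0.01 = 99.
Need 1.6ⁿ ≥ 99 ÷ (726/4945) = 14835/22.
1.6¹³ ≈450.36 falls short of 14835/22 but 1.6¹⁴ ≈720.576 reaches it, so n = 14.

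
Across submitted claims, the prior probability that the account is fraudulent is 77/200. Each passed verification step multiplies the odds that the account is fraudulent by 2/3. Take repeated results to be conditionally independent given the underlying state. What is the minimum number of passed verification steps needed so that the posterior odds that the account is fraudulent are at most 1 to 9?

Prior odds = 0.385/0.615 = 77/123.
Likelihood ratio per passed verification step = 2/3.
Target odds = 1/9.
Need (77/123) × (2/3)ⁿ ≤ 1/9, i.e. (2/3)ⁿ ≤ 41/231.
(2/3)⁴ = 16/81 is still above 41/231 but (2/3)⁵ = 32/243 is at or below it, so n = 5.

5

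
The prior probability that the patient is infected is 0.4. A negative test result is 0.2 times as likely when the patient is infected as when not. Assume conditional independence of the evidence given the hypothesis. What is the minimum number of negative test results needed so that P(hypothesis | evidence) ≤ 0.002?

Prior odds: 0.4 ÷ 0.6 = 2/3.
Likelihood ratio per negative test result = 0.2.
Target posterior odds = 0.002/0.998 = 1/499.
Need (2/3) × 0.2ⁿ ≤ 1/499, i.e. 0.2ⁿ ≤ 3/998.
0.2³ = 0.008 is still above 3/998 but 0.2⁴ = 0.0016 is at or below it, so n = 4.

4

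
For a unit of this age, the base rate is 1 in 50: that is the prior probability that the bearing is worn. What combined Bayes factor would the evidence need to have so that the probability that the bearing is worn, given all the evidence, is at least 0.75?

147

Prior odds = 0.02/0.98 = 1/49.
Target odds = 0.75/0.25 = 3.
Required Bayes factor = 3 ÷ (1/49) = 147.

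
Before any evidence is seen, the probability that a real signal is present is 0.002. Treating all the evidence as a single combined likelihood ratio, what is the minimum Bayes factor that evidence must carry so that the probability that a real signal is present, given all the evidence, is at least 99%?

Prior odds = 0.002/0.998 = 1/499.
Target odds = 0.99/0.01 = 99.
Required Bayes factor = 99 ÷ (1/499) = 49401.

49401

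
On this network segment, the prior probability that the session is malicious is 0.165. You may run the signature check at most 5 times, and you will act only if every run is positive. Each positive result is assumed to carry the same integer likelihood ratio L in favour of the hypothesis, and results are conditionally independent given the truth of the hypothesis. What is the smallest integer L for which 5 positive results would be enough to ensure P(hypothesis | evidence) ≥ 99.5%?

4

Prior odds = 0.165/0.835 = 33/167.
Target odds = 0.995/0.005 = 199.
Need L⁵ ≥ 199 ÷ (33/167) = 33233/33.
3⁵ = 243 < 33233/33 ≤ 1024 = 4⁵, so L = 4.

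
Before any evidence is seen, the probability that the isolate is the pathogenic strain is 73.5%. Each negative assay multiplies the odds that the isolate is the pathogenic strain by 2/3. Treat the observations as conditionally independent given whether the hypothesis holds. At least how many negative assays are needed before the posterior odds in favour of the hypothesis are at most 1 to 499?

18

Prior odds: 0.735 ÷ 0.265 = 147/53.
Likelihood ratio per negative assay = 2/3.
Target odds = 1/499.
Require (2/3)ⁿ ≤ 1/499 ÷ (147/53) = 53/73353.
(2/3)¹⁷ = 131072/129140163 is still above 53/73353 but (2/3)¹⁸ = 262144/387420489 is at or below it, so n = 18.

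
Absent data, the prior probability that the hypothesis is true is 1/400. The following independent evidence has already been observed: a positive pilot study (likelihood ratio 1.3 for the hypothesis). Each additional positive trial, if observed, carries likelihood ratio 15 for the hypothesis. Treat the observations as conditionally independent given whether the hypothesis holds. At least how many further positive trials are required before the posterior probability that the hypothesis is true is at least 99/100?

Prior odds = 0.0025/0.9975 = 1/399.
Bayes factor of the evidence already in hand = 1.3.
Odds after that evidence = (1/399) × 1.3 = 13/3990.
Target odds = 0.99/0.01 = 99.
Need 15ⁿ ≥ 99 ÷ (13/3990) = 395010/13.
15³ = 3375 falls short of 395010/13 but 15⁴ = 50625 reaches it, so n = 4.

4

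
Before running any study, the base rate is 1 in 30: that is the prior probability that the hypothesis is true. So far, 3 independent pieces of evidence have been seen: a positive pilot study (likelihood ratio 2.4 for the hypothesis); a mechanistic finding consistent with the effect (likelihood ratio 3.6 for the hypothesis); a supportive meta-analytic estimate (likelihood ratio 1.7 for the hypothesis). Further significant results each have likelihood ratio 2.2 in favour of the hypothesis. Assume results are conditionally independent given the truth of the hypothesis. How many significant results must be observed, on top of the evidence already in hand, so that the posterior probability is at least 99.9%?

Prior odds = (1/30)/(29/30) = 1/29.
Combined Bayes factor of the evidence already in hand = 2.4 × 3.6 × 1.7 = 14.688.
Odds after that evidence = (1/29) × 14.688 = 1836/3625.
Target odds = 0.999/0.001 = 999.
Need 2.2ⁿ ≥ 999 ÷ (1836/3625) = 134125/68.
2.2⁹ ≈1207.27 falls short of 134125/68 but 2.2¹⁰ ≈2655.99 reaches it, so n = 10.

10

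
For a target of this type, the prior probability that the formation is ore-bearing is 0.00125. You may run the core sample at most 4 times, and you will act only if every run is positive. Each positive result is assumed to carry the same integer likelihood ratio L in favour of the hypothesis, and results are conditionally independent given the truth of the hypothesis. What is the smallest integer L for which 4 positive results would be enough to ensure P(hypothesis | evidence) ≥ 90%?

Prior odds = 0.00125/0.99875 = 1/799.
Target odds = 0.9/0.1 = 9.
Need L⁴ ≥ 9 ÷ (1/799) = 7191.
9⁴ = 6561 < 7191 ≤ 10000 = 10⁴, so L = 10.

10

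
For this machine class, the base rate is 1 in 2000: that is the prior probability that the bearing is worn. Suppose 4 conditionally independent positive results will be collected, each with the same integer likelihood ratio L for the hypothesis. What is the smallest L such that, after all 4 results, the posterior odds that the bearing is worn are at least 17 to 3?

11

Prior odds = 0.0005/0.9995 = 1/1999.
Target odds = 17/3.
Need L⁴ ≥ 17/3 ÷ (1/1999) = 33983/3.
10⁴ = 10000 < 33983/3 ≤ 14641 = 11⁴, so L = 11.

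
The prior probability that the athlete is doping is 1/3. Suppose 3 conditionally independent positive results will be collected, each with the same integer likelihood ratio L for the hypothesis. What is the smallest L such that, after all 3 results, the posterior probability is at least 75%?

2

Prior odds = (1/3)/(2/3) = 0.5.
Target odds = 0.75/0.25 = 3.
Need L³ ≥ 3 ÷ 0.5 = 6.
1³ = 1 < 6 ≤ 8 = 2³, so L = 2.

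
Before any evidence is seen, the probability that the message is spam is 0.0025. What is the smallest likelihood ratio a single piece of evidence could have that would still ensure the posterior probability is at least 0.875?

Prior odds = 0.0025/0.9975 = 1/399.
Target odds = 0.875/0.125 = 7.
Required Bayes factor = 7 ÷ (1/399) = 2793.

2793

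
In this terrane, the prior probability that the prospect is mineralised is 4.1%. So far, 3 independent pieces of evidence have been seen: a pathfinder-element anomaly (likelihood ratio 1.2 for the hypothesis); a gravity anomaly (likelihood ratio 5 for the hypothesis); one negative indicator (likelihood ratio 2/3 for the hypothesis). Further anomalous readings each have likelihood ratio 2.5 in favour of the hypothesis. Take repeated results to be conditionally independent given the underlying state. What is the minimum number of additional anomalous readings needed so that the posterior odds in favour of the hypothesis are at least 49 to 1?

Prior odds = 0.041/0.959 = 41/959.
Combined Bayes factor of the evidence already in hand = 1.2 × 5 × (2/3) = 4.
Odds after that evidence = (41/959) × 4 = 164/959.
Target odds = 49.
Need 2.5ⁿ ≥ 49 ÷ (164/959) = 46991/164.
2.5⁶ = 244.140625 falls short of 46991/164 but 2.5⁷ = 610.3515625 reaches it, so n = 7.

7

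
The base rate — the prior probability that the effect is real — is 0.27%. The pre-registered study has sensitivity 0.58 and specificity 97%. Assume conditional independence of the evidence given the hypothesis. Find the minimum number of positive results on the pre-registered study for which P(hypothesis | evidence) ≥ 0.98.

Prior odds = 0.0027/0.9973 = 27/9973.
False-positive rate = 1 − 0.97 = 0.03; likelihood ratio of a positive = 0.58/0.03 = 58/3.
Target posterior odds = 0.98/0.02 = 49.
Require (58/3)ⁿ ≥ 49 ÷ (27/9973) = 488677/27.
(58/3)³ = 195112/27 falls short of 488677/27 but (58/3)⁴ = 11316496/81 reaches it, so n = 4.

4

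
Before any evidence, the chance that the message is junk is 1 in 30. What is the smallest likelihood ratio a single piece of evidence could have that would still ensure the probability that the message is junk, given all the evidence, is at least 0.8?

Prior odds = (1/30)/(29/30) = 1/29.
Target odds = 0.8/0.2 = 4.
Required Bayes factor = 4 ÷ (1/29) = 116.

116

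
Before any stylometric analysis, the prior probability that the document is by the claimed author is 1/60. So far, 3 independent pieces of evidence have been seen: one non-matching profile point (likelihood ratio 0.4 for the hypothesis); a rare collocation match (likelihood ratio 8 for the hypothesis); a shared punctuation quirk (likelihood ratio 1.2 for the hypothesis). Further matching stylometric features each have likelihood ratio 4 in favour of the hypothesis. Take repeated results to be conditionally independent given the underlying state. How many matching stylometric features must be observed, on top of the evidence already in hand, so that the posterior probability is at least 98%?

5

Prior odds = (1/60)/(59/60) = 1/59.
Combined Bayes factor of the evidence already in hand = 0.4 × 8 × 1.2 = 3.84.
Odds after that evidence = (1/59) × 3.84 = 96/1475.
Target odds = 0.98/0.02 = 49.
Need 4ⁿ ≥ 49 ÷ (96/1475) = 72275/96.
4⁴ = 256 falls short of 72275/96 but 4⁵ = 1024 reaches it, so n = 5.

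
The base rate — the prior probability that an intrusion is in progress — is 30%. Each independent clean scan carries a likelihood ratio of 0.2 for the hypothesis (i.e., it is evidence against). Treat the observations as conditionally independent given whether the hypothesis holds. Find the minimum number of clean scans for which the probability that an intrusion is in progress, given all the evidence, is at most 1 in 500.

4

Prior odds: 0.3 ÷ 0.7 = 3/7.
Likelihood ratio per clean scan = 0.2.
Target odds: 0.002 ÷ 0.998 = 1/499.
Need (3/7) × 0.2ⁿ ≤ 1/499, i.e. 0.2ⁿ ≤ 7/1497.
0.2³ = 0.008 is still above 7/1497 but 0.2⁴ = 0.0016 is at or below it, so n = 4.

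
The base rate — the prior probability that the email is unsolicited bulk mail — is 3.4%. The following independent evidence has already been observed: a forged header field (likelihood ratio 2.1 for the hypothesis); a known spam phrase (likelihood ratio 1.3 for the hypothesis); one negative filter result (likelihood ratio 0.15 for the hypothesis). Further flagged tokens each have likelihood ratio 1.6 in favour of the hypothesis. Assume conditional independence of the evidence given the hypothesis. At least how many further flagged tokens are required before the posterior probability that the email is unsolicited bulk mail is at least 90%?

Prior odds = 0.034/0.966 = 17/483.
Combined Bayes factor of the evidence already in hand = 2.1 × 1.3 × 0.15 = 0.4095.
Odds after that evidence = (17/483) × 0.4095 = 663/46000.
Target odds = 0.9/0.1 = 9.
Need 1.6ⁿ ≥ 9 ÷ (663/46000) = 138000/221.
1.6¹³ ≈450.36 falls short of 138000/221 but 1.6¹⁴ ≈720.576 reaches it, so n = 14.

14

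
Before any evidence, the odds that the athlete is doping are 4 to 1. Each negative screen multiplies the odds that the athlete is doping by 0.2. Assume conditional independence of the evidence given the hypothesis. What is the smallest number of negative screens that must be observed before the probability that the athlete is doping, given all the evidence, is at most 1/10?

Prior odds = 4.
Likelihood ratio per negative screen = 0.2.
Target posterior odds = 0.1/0.9 = 1/9.
Require 0.2ⁿ ≤ 1/9 ÷ 4 = 1/36.
0.2² = 0.04 is still above 1/36 but 0.2³ = 0.008 is at or below it, so n = 3.

3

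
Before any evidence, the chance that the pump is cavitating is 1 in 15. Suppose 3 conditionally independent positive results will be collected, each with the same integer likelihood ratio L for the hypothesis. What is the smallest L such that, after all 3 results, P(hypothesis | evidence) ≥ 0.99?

Prior odds = (1/15)/(14/15) = 1/14.
Target odds = 0.99/0.01 = 99.
Need L³ ≥ 99 ÷ (1/14) = 1386.
11³ = 1331 < 1386 ≤ 1728 = 12³, so L = 12.

12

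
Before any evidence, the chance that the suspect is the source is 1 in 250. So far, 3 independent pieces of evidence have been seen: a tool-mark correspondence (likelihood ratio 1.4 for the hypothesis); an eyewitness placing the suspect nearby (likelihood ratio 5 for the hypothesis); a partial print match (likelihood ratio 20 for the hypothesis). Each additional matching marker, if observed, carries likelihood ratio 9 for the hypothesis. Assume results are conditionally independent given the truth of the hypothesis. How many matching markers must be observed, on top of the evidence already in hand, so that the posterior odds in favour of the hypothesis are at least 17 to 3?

2

Prior odds = 0.004/0.996 = 1/249.
Combined Bayes factor of the evidence already in hand = 1.4 × 5 × 20 = 140.
Odds after that evidence = (1/249) × 140 = 140/249.
Target odds = 17/3.
Need 9ⁿ ≥ 17/3 ÷ (140/249) = 1411/140.
9¹ = 9 falls short of 1411/140 but 9² = 81 reaches it, so n = 2.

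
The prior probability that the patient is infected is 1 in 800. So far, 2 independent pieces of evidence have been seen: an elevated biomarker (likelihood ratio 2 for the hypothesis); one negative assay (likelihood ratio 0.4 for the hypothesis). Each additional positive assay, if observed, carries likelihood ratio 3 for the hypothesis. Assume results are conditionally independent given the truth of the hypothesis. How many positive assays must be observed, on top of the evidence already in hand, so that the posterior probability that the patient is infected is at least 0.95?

9

Prior odds = 0.00125/0.99875 = 1/799.
Combined Bayes factor of the evidence already in hand = 2 × 0.4 = 0.8.
Odds after that evidence = (1/799) × 0.8 = 4/3995.
Target odds = 0.95/0.05 = 19.
Need 3ⁿ ≥ 19 ÷ (4/3995) = 18976.25.
3⁸ = 6561 falls short of 18976.25 but 3⁹ = 19683 reaches it, so n = 9.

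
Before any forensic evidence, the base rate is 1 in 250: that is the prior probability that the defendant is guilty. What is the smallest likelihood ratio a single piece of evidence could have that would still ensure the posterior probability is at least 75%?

Prior odds = 0.004/0.996 = 1/249.
Target odds = 0.75/0.25 = 3.
Required Bayes factor = 3 ÷ (1/249) = 747.

747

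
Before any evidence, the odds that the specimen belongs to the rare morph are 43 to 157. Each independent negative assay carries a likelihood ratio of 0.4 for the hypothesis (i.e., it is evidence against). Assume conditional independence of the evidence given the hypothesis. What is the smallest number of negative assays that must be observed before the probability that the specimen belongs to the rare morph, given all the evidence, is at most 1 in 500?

6

Prior odds = 43/157.
Likelihood ratio per negative assay = 0.4.
Target posterior odds = 0.002/0.998 = 1/499.
Need (43/157) × 0.4ⁿ ≤ 1/499, i.e. 0.4ⁿ ≤ 157/21457.
0.4⁵ = 0.01024 is still above 157/21457 but 0.4⁶ = 64/15625 is at or below it, so n = 6.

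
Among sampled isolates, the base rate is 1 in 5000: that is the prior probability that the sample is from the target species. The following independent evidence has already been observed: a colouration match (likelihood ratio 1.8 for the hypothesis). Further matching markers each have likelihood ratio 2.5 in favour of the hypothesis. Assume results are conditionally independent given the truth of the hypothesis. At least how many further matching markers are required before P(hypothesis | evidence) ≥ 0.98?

13

Prior odds = 0.0002/0.9998 = 1/4999.
Bayes factor of the evidence already in hand = 1.8.
Odds after that evidence = (1/4999) × 1.8 = 9/24995.
Target odds = 0.98/0.02 = 49.
Need 2.5ⁿ ≥ 49 ÷ (9/24995) = 1224755/9.
2.5¹² = 244140625/4096 falls short of 1224755/9 but 2.5¹³ ≈149012 reaches it, so n = 13.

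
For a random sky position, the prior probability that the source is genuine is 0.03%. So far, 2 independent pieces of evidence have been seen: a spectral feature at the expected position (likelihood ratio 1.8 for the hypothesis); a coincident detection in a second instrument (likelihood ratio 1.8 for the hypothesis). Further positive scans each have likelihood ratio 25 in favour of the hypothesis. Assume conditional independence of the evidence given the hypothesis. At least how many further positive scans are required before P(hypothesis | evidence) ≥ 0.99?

Prior odds = 0.0003/0.9997 = 3/9997.
Combined Bayes factor of the evidence already in hand = 1.8 × 1.8 = 3.24.
Odds after that evidence = (3/9997) × 3.24 = 243/249925.
Target odds = 0.99/0.01 = 99.
Need 25ⁿ ≥ 99 ÷ (243/249925) = 2749175/27.
25³ = 15625 falls short of 2749175/27 but 25⁴ = 390625 reaches it, so n = 4.

4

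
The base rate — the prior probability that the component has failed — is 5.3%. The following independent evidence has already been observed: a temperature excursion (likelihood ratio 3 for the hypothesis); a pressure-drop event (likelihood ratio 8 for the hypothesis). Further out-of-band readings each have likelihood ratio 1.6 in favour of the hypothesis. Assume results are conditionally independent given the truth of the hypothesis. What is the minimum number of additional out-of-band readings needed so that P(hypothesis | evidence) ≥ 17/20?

Prior odds = 0.053/0.947 = 53/947.
Combined Bayes factor of the evidence already in hand = 3 × 8 = 24.
Odds after that evidence = (53/947) × 24 = 1272/947.
Target odds = 0.85/0.15 = 17/3.
Need 1.6ⁿ ≥ 17/3 ÷ (1272/947) = 16099/3816.
1.6³ = 4.096 falls short of 16099/3816 but 1.6⁴ = 6.5536 reaches it, so n = 4.

4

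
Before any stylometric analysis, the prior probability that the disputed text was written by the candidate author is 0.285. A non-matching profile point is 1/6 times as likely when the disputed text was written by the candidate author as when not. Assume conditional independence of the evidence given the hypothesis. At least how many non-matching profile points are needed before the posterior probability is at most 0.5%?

Prior odds: 0.285 ÷ 0.715 = 57/143.
Likelihood ratio per non-matching profile point = 1/6.
Target odds: 0.005 ÷ 0.995 = 1/199.
Require (1/6)ⁿ ≤ 1/199 ÷ (57/143) = 143/11343.
(1/6)² = 1/36 is still above 143/11343 but (1/6)³ = 1/216 is at or below it, so n = 3.

3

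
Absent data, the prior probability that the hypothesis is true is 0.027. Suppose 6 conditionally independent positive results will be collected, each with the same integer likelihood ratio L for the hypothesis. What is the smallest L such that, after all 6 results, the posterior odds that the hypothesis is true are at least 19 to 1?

3

Prior odds = 0.027/0.973 = 27/973.
Target odds = 19.
Need L⁶ ≥ 19 ÷ (27/973) = 18487/27.
2⁶ = 64 < 18487/27 ≤ 729 = 3⁶, so L = 3.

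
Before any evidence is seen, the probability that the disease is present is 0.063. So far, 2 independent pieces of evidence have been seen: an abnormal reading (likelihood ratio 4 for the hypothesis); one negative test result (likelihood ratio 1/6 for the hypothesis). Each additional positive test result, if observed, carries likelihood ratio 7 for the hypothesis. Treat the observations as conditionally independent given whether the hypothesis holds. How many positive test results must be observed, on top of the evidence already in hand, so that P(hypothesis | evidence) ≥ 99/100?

Prior odds = 0.063/0.937 = 63/937.
Combined Bayes factor of the evidence already in hand = 4 × (1/6) = 2/3.
Odds after that evidence = (63/937) × 2/3 = 42/937.
Target odds = 0.99/0.01 = 99.
Need 7ⁿ ≥ 99 ÷ (42/937) = 30921/14.
7³ = 343 falls short of 30921/14 but 7⁴ = 2401 reaches it, so n = 4.

4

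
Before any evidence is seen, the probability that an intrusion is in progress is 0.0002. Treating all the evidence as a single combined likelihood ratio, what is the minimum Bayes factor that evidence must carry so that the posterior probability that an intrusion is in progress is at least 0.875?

Prior odds = 0.0002/0.9998 = 1/4999.
Target odds = 0.875/0.125 = 7.
Required Bayes factor = 7 ÷ (1/4999) = 34993.

34993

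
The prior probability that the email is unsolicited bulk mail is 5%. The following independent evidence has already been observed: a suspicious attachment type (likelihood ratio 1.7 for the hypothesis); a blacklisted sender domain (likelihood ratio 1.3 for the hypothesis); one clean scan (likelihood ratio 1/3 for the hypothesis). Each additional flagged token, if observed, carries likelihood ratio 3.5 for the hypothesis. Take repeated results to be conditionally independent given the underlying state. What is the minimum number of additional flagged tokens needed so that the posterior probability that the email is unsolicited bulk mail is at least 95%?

5

Prior odds = 0.05/0.95 = 1/19.
Combined Bayes factor of the evidence already in hand = 1.7 × 1.3 × (1/3) = 221/300.
Odds after that evidence = (1/19) × 221/300 = 221/5700.
Target odds = 0.95/0.05 = 19.
Need 3.5ⁿ ≥ 19 ÷ (221/5700) = 108300/221.
3.5⁴ = 150.0625 falls short of 108300/221 but 3.5⁵ = 525.21875 reaches it, so n = 5.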